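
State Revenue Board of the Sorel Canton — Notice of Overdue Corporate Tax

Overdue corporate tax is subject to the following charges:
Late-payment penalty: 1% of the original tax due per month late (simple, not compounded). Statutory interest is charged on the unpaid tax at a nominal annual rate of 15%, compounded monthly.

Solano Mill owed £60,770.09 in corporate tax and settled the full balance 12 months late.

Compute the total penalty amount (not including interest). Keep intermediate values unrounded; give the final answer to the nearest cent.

£7,292.41

Late-payment penalty = 1% × £60,770.09 × 12 mo = £7,292.41…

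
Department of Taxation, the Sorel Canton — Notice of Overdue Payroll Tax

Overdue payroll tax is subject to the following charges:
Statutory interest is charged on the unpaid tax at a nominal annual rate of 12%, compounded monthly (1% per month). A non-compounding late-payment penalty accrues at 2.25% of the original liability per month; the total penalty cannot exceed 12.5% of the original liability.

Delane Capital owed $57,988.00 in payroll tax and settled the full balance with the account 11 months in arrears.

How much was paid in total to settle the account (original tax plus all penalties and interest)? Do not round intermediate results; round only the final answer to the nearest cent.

$71,943.88

Penalty (uncapped): 11 × 2.25% × $57,988.00 = $14,352.03; cap = 12.5% × $57,988.00 = $7,248.50 → penalty = $7,248.50
Interest: $57,988.00 × ((1 + 0.01)^11 − 1) = $57,988.00 × 0.1156683… = $6,707.3761…
Total = $57,988.00 + $7,248.5000 + $6,707.3761… = $71,943.88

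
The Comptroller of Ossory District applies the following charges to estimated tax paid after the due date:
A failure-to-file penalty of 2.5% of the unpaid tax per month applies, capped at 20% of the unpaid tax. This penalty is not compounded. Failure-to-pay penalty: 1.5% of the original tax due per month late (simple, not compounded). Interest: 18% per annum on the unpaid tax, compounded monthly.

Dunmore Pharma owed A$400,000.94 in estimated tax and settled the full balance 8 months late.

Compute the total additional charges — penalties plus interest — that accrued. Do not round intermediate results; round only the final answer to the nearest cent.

A$178,597.45

Failure-to-file: 8 × 2.5% × A$400,000.94 = A$80,000.19…, capped at 20% × A$400,000.94 = A$80,000.19…
Failure-to-pay penalty: 8 × 1.5% × A$400,000.94 = A$48,000.11…
Interest (18%/yr ÷ 12 = 1.5%/month): A$400,000.94 × ((1 + 0.015)^8 − 1) = A$50,597.1535…
Penalties + interest = A$128,000.3008 + A$50,597.1535… = A$178,597.45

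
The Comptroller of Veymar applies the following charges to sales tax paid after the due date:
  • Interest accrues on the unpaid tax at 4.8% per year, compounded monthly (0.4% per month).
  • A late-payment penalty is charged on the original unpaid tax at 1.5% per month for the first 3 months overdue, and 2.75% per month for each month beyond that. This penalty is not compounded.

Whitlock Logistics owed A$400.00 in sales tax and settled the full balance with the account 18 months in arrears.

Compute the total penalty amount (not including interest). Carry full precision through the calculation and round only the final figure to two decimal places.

A$183.00

Penalty, months 1–3: 3 × 1.5% × A$400.00 = A$18.00
Penalty, months 4–18: 15 × 2.75% × A$400.00 = A$165.00
Total penalty = A$18.00 + A$165.00 = A$183.00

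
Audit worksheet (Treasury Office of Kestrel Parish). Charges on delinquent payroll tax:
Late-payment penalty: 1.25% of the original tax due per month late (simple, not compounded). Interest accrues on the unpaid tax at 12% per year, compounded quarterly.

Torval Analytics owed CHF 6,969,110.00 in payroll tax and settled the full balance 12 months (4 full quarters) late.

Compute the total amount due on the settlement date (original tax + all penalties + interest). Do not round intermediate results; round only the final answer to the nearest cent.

Late-payment penalty = 1.25% × CHF 6,969,110.00 × 12 mo = CHF 1,045,366.50
Interest (12%/yr ÷ 4 = 3%/quarter): CHF 6,969,110.00 × ((1 + 0.03)^4 − 1) = CHF 874,684.7029…
Total = CHF 6,969,110.00 + CHF 1,045,366.5000 + CHF 874,684.7029… = CHF 8,889,161.20

CHF 8,889,161.20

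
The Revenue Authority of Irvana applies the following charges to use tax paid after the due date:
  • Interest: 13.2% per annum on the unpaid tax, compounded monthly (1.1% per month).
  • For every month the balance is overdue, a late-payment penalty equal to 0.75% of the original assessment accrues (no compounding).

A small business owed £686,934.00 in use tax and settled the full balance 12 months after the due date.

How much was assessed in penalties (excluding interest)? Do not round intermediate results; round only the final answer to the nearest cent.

Late-payment penalty: 12 × 0.75% × £686,934.00 = £61,824.06

£61,824.06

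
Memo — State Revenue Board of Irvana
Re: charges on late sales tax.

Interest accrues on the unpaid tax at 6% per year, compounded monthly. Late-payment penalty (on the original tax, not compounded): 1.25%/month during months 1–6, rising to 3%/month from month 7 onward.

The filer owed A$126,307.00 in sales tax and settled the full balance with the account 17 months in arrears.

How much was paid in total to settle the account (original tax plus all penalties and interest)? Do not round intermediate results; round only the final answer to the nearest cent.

Penalty, months 1–6: 6 × 1.25% × A$126,307.00 = A$9,473.03…
Penalty, months 7–17: 11 × 3% × A$126,307.00 = A$41,681.31
Interest (6%/yr ÷ 12 = 0.5%/month): A$126,307.00 × ((1 + 0.005)^17 − 1) = A$11,176.4652…
Total = A$126,307.00 + A$51,154.3350 + A$11,176.4652… = A$188,637.80

A$188,637.80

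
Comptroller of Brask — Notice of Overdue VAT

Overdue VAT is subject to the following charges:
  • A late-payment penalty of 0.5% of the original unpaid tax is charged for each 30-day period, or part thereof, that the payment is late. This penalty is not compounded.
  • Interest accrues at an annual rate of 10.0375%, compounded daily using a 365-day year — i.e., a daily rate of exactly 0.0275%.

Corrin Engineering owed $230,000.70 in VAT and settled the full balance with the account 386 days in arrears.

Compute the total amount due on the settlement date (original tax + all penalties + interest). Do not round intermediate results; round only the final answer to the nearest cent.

Penalty periods: ⌈386/30⌉ = 13; penalty = 13 × 0.5% × $230,000.70 = $14,950.05…
Interest: $230,000.70 × ((1 + 0.000275)^386 − 1) = $230,000.70 × 0.11197244… = $25,753.7385…
Total = $230,000.70 + $14,950.0455 + $25,753.7385… = $270,704.48

$270,704.48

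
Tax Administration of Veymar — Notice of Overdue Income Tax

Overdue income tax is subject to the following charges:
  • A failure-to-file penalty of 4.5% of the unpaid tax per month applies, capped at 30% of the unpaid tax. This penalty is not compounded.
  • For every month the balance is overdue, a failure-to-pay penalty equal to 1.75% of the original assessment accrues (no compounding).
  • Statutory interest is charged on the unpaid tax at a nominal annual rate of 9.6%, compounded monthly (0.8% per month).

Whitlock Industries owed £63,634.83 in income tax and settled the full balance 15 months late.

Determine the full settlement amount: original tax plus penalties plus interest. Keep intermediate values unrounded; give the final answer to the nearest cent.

Failure-to-file: 15 × 4.5% × £63,634.83 = £42,953.51…, capped at 30% × £63,634.83 = £19,090.45…
Failure-to-pay penalty = 1.75% × £63,634.83 × 15 mo = £16,704.14…
Interest: £63,634.83 × ((1 + 0.008)^15 − 1) = £63,634.83 × 0.1269587… = £8,078.9922…
Total = £63,634.83 + £35,794.5919… + £8,078.9922… = £107,508.41

£107,508.41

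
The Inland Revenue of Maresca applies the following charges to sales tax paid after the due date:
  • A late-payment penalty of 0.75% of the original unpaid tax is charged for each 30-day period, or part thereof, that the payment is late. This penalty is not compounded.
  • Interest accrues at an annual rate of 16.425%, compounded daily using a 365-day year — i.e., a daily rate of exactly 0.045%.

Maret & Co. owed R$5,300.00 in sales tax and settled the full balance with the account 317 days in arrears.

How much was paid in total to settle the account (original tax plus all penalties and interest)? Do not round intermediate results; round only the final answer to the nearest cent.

R$6,549.68

Penalty periods: ⌈317/30⌉ = 11; penalty = 11 × 0.75% × R$5,300.00 = R$437.25
Interest: R$5,300.00 × ((1 + 0.00045)^317 − 1) = R$5,300.00 × 0.15328906… = R$812.4320…
Total = R$5,300.00 + R$437.2500 + R$812.4320… = R$6,549.68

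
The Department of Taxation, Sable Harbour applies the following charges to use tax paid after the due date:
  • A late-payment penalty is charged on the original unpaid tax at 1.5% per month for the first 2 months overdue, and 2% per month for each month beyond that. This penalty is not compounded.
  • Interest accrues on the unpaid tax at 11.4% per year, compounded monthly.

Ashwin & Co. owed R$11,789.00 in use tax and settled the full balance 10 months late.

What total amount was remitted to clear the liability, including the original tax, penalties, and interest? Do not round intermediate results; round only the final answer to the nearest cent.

R$15,197.98

Penalty, months 1–2: 2 × 1.5% × R$11,789.00 = R$353.67
Penalty, months 3–10: 8 × 2% × R$11,789.00 = R$1,886.24
Interest (11.4%/yr ÷ 12 = 0.95%/month): R$11,789.00 × ((1 + 0.0095)^10 − 1) = R$1,169.0664…
Total = R$11,789.00 + R$2,239.9100 + R$1,169.0664… = R$15,197.98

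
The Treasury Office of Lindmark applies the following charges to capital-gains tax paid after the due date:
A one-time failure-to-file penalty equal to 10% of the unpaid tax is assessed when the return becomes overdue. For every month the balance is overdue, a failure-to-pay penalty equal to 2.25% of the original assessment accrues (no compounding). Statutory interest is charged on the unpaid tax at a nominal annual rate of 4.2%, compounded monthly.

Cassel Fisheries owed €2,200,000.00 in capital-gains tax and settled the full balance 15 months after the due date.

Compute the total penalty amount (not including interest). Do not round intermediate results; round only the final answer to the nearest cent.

€962,500.00

Failure-to-file penalty: 10% × €2,200,000.00 = €220,000.00
Failure-to-pay penalty: 15 × 2.25% × €2,200,000.00 = €742,500.00
Total penalty = €220,000.00 + €742,500.00 = €962,500.00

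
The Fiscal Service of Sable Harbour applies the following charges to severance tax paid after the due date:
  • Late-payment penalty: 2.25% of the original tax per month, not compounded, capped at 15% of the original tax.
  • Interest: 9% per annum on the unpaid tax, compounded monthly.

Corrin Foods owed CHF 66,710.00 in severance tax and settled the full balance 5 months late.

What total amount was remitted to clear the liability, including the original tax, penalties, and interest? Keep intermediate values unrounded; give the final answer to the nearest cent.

CHF 76,754.31

Penalty: 5 × 2.25% × CHF 66,710.00 = CHF 7,504.88… (below the 15% cap of CHF 10,006.50)
Interest (9%/yr ÷ 12 = 0.75%/month): CHF 66,710.00 × ((1 + 0.0075)^5 − 1) = CHF 2,539.4319…
Total = CHF 66,710.00 + CHF 7,504.8750 + CHF 2,539.4319… = CHF 76,754.31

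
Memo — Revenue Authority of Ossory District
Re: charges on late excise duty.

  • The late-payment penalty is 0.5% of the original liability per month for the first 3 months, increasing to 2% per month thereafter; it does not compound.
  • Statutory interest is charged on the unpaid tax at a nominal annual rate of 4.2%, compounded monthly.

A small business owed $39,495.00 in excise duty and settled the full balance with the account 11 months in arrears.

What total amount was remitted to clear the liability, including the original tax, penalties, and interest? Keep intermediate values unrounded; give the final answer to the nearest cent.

Penalty, months 1–3: 3 × 0.5% × $39,495.00 = $592.43…
Penalty, months 4–11: 8 × 2% × $39,495.00 = $6,319.20
Interest (4.2%/yr ÷ 12 = 0.35%/month): $39,495.00 × ((1 + 0.0035)^11 − 1) = $1,547.4486…
Total = $39,495.00 + $6,911.6250 + $1,547.4486… = $47,954.07

$47,954.07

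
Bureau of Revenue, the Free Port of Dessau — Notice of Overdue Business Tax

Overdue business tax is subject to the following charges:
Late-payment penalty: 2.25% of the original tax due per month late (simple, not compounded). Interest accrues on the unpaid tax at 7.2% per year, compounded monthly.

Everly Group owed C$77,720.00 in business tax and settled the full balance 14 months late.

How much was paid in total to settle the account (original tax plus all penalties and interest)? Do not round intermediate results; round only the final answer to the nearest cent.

C$108,991.10

Late-payment penalty = 2.25% × C$77,720.00 × 14 mo = C$24,481.80
Interest (7.2%/yr ÷ 12 = 0.6%/month): C$77,720.00 × ((1 + 0.006)^14 − 1) = C$6,789.3034…
Total = C$77,720.00 + C$24,481.8000 + C$6,789.3034… = C$108,991.10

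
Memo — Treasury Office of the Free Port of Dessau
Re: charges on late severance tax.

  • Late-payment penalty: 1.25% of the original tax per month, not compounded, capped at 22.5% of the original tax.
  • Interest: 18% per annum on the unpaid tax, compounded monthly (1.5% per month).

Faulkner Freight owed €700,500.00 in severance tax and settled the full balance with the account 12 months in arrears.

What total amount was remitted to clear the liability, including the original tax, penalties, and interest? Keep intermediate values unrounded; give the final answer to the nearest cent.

Penalty: 12 × 1.25% × €700,500.00 = €105,075.00 (below the 22.5% cap of €157,612.50)
Interest: €700,500.00 × ((1 + 0.015)^12 − 1) = €700,500.00 × 0.1956182… = €137,030.5291…
Total = €700,500.00 + €105,075.0000 + €137,030.5291… = €942,605.53

€942,605.53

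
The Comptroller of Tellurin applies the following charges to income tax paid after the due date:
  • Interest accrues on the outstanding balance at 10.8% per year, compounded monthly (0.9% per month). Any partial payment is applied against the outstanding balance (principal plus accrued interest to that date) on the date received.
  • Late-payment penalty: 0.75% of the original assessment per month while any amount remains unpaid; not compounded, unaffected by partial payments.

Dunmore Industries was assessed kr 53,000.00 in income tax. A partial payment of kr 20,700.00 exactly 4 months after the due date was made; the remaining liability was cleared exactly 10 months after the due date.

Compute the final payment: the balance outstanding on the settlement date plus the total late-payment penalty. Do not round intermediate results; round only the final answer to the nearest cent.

kr 40,099.64

Balance at month 4: kr 53,000.0000 × (1 + 0.009)^4 = kr 54,933.9129…
After kr 20,700.00 payment: kr 54,933.9129… − kr 20,700.00 = kr 34,233.9129…
Balance at month 10: kr 34,233.9129… × (1 + 0.009)^6 = kr 36,124.6409…
Penalty: 10 × 0.75% × kr 53,000.00 = kr 3,975.00
Final settlement = outstanding balance + penalty = kr 36,124.6409… + kr 3,975.00 = kr 40,099.64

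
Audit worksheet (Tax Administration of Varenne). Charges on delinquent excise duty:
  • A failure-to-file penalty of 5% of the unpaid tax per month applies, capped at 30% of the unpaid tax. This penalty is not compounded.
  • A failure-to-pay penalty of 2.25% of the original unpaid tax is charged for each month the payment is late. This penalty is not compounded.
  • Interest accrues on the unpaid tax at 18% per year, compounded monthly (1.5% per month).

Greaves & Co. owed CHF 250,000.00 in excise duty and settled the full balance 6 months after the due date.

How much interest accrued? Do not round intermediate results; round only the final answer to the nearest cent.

Interest: CHF 250,000.00 × ((1 + 0.015)^6 − 1) = CHF 250,000.00 × 0.0934433… = CHF 23,360.8160…

CHF 23,360.82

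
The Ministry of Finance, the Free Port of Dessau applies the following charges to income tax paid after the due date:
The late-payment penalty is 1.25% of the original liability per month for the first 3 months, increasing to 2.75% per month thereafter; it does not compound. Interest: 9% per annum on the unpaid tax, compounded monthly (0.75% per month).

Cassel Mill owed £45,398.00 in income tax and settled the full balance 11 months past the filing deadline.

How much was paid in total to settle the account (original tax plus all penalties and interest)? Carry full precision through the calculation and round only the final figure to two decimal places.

Penalty, months 1–3: 3 × 1.25% × £45,398.00 = £1,702.43…
Penalty, months 4–11: 8 × 2.75% × £45,398.00 = £9,987.56
Interest: £45,398.00 × ((1 + 0.0075)^11 − 1) = £45,398.00 × 0.0856644… = £3,888.9931…
Total = £45,398.00 + £11,689.9850 + £3,888.9931… = £60,976.98

£60,976.98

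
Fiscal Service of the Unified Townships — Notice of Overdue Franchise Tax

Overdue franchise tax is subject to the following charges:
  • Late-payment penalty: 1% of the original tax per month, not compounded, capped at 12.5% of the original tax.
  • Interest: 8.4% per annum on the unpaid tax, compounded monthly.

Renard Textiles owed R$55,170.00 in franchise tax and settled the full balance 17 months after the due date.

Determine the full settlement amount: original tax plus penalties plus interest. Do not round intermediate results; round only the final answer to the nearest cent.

Penalty (uncapped): 17 × 1% × R$55,170.00 = R$9,378.90; cap = 12.5% × R$55,170.00 = R$6,896.25 → penalty = R$6,896.25
Interest (8.4%/yr ÷ 12 = 0.7%/month): R$55,170.00 × ((1 + 0.007)^17 − 1) = R$6,946.0718…
Total = R$55,170.00 + R$6,896.2500 + R$6,946.0718… = R$69,012.32

R$69,012.32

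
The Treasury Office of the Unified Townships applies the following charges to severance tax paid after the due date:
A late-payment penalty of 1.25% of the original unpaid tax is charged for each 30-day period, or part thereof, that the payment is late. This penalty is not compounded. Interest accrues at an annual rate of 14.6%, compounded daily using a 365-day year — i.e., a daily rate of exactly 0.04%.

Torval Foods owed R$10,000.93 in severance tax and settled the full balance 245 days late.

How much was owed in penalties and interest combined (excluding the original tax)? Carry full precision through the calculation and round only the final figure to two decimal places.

R$2,154.61

Penalty periods: ⌈245/30⌉ = 9; penalty = 9 × 1.25% × R$10,000.93 = R$1,125.10…
Interest: R$10,000.93 × ((1 + 0.0004)^245 − 1) = R$10,000.93 × 0.10294117… = R$1,029.5075…
Penalties + interest = R$1,125.1046… + R$1,029.5075… = R$2,154.61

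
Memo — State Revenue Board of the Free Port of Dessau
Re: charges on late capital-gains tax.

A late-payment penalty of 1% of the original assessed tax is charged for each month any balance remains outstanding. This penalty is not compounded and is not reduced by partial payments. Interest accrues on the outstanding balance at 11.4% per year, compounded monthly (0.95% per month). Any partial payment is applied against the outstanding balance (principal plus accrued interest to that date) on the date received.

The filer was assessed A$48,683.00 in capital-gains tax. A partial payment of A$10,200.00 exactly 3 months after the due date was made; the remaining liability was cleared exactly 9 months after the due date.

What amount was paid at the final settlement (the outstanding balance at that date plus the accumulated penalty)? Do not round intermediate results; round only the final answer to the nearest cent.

A$46,593.21

Balance at month 3: A$48,683.0000 × (1 + 0.0095)^3 = A$50,083.6882…
After A$10,200.00 payment: A$50,083.6882… − A$10,200.00 = A$39,883.6882…
Balance at month 9: A$39,883.6882… × (1 + 0.0095)^6 = A$42,211.7397…
Penalty: 9 × 1% × A$48,683.00 = A$4,381.47
Final settlement = outstanding balance + penalty = A$42,211.7397… + A$4,381.47 = A$46,593.21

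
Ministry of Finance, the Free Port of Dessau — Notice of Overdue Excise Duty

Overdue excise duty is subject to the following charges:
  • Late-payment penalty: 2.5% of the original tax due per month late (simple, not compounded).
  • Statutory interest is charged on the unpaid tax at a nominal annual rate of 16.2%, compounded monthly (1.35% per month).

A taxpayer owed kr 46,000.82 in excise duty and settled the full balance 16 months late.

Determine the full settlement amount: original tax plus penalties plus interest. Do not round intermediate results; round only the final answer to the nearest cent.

Late-payment penalty = 2.5% × kr 46,000.82 × 16 mo = kr 18,400.33…
Interest: kr 46,000.82 × ((1 + 0.0135)^16 − 1) = kr 46,000.82 × 0.2393103… = kr 11,008.4686…
Total = kr 46,000.82 + kr 18,400.3280 + kr 11,008.4686… = kr 75,409.62

kr 75,409.62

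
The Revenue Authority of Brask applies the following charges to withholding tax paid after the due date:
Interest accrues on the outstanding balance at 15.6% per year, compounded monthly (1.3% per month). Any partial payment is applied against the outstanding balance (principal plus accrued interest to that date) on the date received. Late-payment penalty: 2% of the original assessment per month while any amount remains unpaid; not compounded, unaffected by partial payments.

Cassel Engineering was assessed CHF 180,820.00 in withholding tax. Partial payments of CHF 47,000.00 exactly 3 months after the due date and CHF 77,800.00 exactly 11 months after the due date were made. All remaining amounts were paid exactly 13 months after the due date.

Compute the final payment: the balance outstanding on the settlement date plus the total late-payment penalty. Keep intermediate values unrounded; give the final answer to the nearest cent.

CHF 127,576.69

Balance at month 3: CHF 180,820.0000 × (1 + 0.013)^3 = CHF 187,964.0530…
After CHF 47,000.00 payment: CHF 187,964.0530… − CHF 47,000.00 = CHF 140,964.0530…
Balance at month 11: CHF 140,964.0530… × (1 + 0.013)^8 = CHF 156,308.9843…
After CHF 77,800.00 payment: CHF 156,308.9843… − CHF 77,800.00 = CHF 78,508.9843…
Balance at month 13: CHF 78,508.9843… × (1 + 0.013)^2 = CHF 80,563.4859…
Penalty: 13 × 2% × CHF 180,820.00 = CHF 47,013.20
Final settlement = outstanding balance + penalty = CHF 80,563.4859… + CHF 47,013.20 = CHF 127,576.69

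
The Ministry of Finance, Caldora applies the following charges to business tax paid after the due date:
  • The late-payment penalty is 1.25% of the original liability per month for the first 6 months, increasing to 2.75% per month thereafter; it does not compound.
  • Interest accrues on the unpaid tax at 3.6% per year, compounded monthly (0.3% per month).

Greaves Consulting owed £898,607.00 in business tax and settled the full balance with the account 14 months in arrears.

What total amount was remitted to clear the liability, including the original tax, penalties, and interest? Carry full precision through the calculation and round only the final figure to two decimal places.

£1,202,182.42

Penalty, months 1–6: 6 × 1.25% × £898,607.00 = £67,395.53…
Penalty, months 7–14: 8 × 2.75% × £898,607.00 = £197,693.54
Interest: £898,607.00 × ((1 + 0.003)^14 − 1) = £898,607.00 × 0.0428289… = £38,486.3579…
Total = £898,607.00 + £265,089.0650 + £38,486.3579… = £1,202,182.42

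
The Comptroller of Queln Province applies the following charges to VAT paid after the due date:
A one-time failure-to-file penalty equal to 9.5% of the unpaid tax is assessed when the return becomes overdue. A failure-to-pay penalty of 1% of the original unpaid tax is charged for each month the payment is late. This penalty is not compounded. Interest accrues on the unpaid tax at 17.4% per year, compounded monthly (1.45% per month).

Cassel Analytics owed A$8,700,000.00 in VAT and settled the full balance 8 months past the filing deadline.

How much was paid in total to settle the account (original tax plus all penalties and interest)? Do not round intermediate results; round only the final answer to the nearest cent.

A$11,284,429.43

Failure-to-file penalty: 9.5% × A$8,700,000.00 = A$826,500.00
Failure-to-pay penalty: 8 × 1% × A$8,700,000.00 = A$696,000.00
Interest: A$8,700,000.00 × ((1 + 0.0145)^8 − 1) = A$8,700,000.00 × 0.1220609… = A$1,061,929.4255…
Total = A$8,700,000.00 + A$1,522,500.0000 + A$1,061,929.4255… = A$11,284,429.43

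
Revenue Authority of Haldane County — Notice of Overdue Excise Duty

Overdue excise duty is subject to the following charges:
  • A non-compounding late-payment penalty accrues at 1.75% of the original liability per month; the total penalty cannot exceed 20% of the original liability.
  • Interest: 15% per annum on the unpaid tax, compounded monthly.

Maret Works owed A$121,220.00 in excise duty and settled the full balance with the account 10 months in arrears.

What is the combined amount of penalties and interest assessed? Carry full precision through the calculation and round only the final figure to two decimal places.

Penalty: 10 × 1.75% × A$121,220.00 = A$21,213.50 (below the 20% cap of A$24,244.00)
Interest (15%/yr ÷ 12 = 1.25%/month): A$121,220.00 × ((1 + 0.0125)^10 − 1) = A$16,033.8700…
Penalties + interest = A$21,213.5000 + A$16,033.8700… = A$37,247.37

A$37,247.37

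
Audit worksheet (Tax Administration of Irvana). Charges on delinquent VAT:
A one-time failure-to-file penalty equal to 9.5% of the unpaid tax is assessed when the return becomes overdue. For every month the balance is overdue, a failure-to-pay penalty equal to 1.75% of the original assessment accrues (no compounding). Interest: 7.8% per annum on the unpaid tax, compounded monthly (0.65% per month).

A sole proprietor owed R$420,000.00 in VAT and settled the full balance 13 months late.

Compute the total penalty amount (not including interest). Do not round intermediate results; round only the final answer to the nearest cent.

Failure-to-file penalty: 9.5% × R$420,000.00 = R$39,900.00
Failure-to-pay penalty = 1.75% × R$420,000.00 × 13 mo = R$95,550.00
Total penalty = R$39,900.00 + R$95,550.00 = R$135,450.00

R$135,450.00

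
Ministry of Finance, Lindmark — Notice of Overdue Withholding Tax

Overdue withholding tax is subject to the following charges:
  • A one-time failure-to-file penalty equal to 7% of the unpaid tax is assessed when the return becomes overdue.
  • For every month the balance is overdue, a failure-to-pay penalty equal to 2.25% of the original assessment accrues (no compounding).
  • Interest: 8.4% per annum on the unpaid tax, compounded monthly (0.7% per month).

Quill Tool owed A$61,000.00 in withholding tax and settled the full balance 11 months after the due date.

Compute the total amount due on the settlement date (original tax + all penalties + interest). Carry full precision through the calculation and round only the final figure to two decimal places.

Failure-to-file penalty: 7% × A$61,000.00 = A$4,270.00
Failure-to-pay penalty = 2.25% × A$61,000.00 × 11 mo = A$15,097.50
Interest: A$61,000.00 × ((1 + 0.007)^11 − 1) = A$61,000.00 × 0.0797524… = A$4,864.8961…
Total = A$61,000.00 + A$19,367.5000 + A$4,864.8961… = A$85,232.40

A$85,232.40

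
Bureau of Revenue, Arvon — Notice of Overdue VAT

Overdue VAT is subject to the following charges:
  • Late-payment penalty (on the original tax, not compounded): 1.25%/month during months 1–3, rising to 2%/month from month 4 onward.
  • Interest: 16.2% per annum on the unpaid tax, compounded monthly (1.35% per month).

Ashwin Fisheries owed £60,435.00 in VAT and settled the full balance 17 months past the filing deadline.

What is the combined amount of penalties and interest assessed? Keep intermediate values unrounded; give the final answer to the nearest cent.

Penalty, months 1–3: 3 × 1.25% × £60,435.00 = £2,266.31…
Penalty, months 4–17: 14 × 2% × £60,435.00 = £16,921.80
Interest: £60,435.00 × ((1 + 0.0135)^17 − 1) = £60,435.00 × 0.2560410… = £15,473.8353…
Penalties + interest = £19,188.1125 + £15,473.8353… = £34,661.95

£34,661.95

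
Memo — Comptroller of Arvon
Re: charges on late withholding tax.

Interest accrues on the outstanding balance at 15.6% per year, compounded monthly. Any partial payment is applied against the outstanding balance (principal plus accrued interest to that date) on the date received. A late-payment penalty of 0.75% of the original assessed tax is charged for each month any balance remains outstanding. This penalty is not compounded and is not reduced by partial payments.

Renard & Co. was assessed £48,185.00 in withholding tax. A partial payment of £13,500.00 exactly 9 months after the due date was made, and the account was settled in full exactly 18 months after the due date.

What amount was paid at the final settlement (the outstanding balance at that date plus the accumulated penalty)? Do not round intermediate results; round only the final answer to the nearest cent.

Monthly rate = 15.6% ÷ 12 = 1.3%
Balance at month 9: £48,185.0000 × (1 + 0.013)^9 = £54,124.8707…
After £13,500.00 payment: £54,124.8707… − £13,500.00 = £40,624.8707…
Balance at month 18: £40,624.8707… × (1 + 0.013)^9 = £45,632.7876…
Penalty: 18 × 0.75% × £48,185.00 = £6,504.98…
Final settlement = outstanding balance + penalty = £45,632.7876… + £6,504.98… = £52,137.76

£52,137.76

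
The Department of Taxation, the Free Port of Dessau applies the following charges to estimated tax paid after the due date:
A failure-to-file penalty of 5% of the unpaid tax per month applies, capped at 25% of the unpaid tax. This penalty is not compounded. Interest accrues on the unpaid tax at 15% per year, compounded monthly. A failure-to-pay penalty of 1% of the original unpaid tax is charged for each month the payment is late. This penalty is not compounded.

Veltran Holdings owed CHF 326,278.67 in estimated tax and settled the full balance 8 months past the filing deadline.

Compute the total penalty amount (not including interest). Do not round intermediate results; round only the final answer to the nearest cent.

CHF 107,671.96

Failure-to-file: 8 × 5% × CHF 326,278.67 = CHF 130,511.47…, capped at 25% × CHF 326,278.67 = CHF 81,569.67…
Failure-to-pay penalty = 1% × CHF 326,278.67 × 8 mo = CHF 26,102.29…
Total penalty = CHF 81,569.67… + CHF 26,102.29… = CHF 107,671.96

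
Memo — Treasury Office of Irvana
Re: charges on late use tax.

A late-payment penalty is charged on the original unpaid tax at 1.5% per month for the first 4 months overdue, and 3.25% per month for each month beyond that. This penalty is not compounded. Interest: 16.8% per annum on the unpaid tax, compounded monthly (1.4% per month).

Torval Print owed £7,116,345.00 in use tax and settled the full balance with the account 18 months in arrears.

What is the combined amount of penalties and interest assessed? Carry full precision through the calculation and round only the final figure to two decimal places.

£5,688,446.16

Penalty, months 1–4: 4 × 1.5% × £7,116,345.00 = £426,980.70
Penalty, months 5–18: 14 × 3.25% × £7,116,345.00 = £3,237,936.98…
Interest: £7,116,345.00 × ((1 + 0.014)^18 − 1) = £7,116,345.00 × 0.2843494… = £2,023,528.4895…
Penalties + interest = £3,664,917.6750 + £2,023,528.4895… = £5,688,446.16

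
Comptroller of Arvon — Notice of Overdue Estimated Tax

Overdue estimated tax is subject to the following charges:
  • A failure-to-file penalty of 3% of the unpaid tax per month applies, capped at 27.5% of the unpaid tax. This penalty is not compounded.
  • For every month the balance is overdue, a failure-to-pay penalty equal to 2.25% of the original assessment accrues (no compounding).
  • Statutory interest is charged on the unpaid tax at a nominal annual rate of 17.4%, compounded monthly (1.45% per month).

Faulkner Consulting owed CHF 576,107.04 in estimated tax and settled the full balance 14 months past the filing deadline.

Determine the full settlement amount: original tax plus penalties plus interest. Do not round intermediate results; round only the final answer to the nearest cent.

Failure-to-file: 14 × 3% × CHF 576,107.04 = CHF 241,964.96…, capped at 27.5% × CHF 576,107.04 = CHF 158,429.44…
Failure-to-pay penalty = 2.25% × CHF 576,107.04 × 14 mo = CHF 181,473.72…
Interest: CHF 576,107.04 × ((1 + 0.0145)^14 − 1) = CHF 576,107.04 × 0.2232880… = CHF 128,637.7947…
Total = CHF 576,107.04 + CHF 339,903.1536 + CHF 128,637.7947… = CHF 1,044,647.99

CHF 1,044,647.99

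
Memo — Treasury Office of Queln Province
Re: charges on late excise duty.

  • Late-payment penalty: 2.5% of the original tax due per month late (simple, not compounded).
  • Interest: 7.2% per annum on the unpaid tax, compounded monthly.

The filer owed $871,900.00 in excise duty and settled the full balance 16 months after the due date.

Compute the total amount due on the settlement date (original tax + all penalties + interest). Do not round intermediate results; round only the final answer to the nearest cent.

$1,308,236.56

Late-payment penalty = 2.5% × $871,900.00 × 16 mo = $348,760.00
Interest (7.2%/yr ÷ 12 = 0.6%/month): $871,900.00 × ((1 + 0.006)^16 − 1) = $87,576.5595…
Total = $871,900.00 + $348,760.0000 + $87,576.5595… = $1,308,236.56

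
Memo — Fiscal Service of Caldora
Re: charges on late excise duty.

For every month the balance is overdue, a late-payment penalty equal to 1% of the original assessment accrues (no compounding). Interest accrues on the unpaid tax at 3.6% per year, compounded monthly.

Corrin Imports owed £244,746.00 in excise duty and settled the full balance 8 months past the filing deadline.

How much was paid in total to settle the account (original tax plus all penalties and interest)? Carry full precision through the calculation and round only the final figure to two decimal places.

£270,261.63

Late-payment penalty = 1% × £244,746.00 × 8 mo = £19,579.68
Interest (3.6%/yr ÷ 12 = 0.3%/month): £244,746.00 × ((1 + 0.003)^8 − 1) = £5,935.9514…
Total = £244,746.00 + £19,579.6800 + £5,935.9514… = £270,261.63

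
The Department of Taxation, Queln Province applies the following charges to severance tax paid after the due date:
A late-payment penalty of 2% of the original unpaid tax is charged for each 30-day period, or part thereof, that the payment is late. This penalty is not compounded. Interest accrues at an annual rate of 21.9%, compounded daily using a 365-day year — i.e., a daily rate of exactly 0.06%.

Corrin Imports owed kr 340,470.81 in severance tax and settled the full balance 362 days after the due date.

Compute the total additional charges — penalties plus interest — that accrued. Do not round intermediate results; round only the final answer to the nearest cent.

Penalty periods: ⌈362/30⌉ = 13; penalty = 13 × 2% × kr 340,470.81 = kr 88,522.41…
Interest: kr 340,470.81 × ((1 + 0.0006)^362 − 1) = kr 340,470.81 × 0.24251166… = kr 82,568.1425…
Penalties + interest = kr 88,522.4106 + kr 82,568.1425… = kr 171,090.55

kr 171,090.55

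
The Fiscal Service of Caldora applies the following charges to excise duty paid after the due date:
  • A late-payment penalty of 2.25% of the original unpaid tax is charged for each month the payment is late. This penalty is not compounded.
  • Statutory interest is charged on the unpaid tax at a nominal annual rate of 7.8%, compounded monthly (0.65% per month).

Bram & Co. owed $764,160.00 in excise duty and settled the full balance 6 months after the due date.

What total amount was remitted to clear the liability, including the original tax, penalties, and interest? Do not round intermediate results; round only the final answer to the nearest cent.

Late-payment penalty: 6 × 2.25% × $764,160.00 = $103,161.60
Interest: $764,160.00 × ((1 + 0.0065)^6 − 1) = $764,160.00 × 0.0396393… = $30,290.7441…
Total = $764,160.00 + $103,161.6000 + $30,290.7441… = $897,612.34

$897,612.34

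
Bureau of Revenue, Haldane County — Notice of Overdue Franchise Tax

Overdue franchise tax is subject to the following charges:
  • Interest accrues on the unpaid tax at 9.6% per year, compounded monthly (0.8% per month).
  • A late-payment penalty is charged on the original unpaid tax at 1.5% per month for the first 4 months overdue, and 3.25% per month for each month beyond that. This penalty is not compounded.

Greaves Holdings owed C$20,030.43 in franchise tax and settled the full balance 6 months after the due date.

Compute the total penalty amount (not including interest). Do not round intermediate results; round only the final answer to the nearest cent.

Penalty, months 1–4: 4 × 1.5% × C$20,030.43 = C$1,201.83…
Penalty, months 5–6: 2 × 3.25% × C$20,030.43 = C$1,301.98…
Total penalty = C$1,201.83… + C$1,301.98… = C$2,503.80

C$2,503.80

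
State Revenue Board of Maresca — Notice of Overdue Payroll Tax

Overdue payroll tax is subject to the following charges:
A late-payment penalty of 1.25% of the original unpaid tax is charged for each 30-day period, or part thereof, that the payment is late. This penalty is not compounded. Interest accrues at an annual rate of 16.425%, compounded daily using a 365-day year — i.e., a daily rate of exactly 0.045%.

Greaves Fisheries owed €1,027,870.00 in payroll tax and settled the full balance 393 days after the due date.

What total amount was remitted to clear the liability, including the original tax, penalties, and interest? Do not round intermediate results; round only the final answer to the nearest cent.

Penalty periods: ⌈393/30⌉ = 14; penalty = 14 × 1.25% × €1,027,870.00 = €179,877.25
Interest: €1,027,870.00 × ((1 + 0.00045)^393 − 1) = €1,027,870.00 × 0.19340459… = €198,794.7740…
Total = €1,027,870.00 + €179,877.2500 + €198,794.7740… = €1,406,542.02

€1,406,542.02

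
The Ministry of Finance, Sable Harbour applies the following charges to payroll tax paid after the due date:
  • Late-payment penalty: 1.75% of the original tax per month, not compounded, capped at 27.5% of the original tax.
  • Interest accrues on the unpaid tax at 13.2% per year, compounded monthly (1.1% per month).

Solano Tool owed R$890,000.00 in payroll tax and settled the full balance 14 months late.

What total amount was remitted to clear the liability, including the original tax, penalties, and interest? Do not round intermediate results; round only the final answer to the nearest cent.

Penalty: 14 × 1.75% × R$890,000.00 = R$218,050.00 (below the 27.5% cap of R$244,750.00)
Interest: R$890,000.00 × ((1 + 0.011)^14 − 1) = R$890,000.00 × 0.1655105… = R$147,304.3160…
Total = R$890,000.00 + R$218,050.0000 + R$147,304.3160… = R$1,255,354.32

R$1,255,354.32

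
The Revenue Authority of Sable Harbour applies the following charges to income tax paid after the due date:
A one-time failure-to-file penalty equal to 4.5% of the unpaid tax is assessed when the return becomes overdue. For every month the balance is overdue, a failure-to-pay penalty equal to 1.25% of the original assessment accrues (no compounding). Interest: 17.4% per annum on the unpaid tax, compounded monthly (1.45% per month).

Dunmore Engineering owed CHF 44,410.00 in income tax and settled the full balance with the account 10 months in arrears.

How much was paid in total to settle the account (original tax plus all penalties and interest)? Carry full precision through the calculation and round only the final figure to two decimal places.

CHF 58,835.99

Failure-to-file penalty: 4.5% × CHF 44,410.00 = CHF 1,998.45
Failure-to-pay penalty = 1.25% × CHF 44,410.00 × 10 mo = CHF 5,551.25
Interest: CHF 44,410.00 × ((1 + 0.0145)^10 − 1) = CHF 44,410.00 × 0.1548365… = CHF 6,876.2904…
Total = CHF 44,410.00 + CHF 7,549.7000 + CHF 6,876.2904… = CHF 58,835.99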